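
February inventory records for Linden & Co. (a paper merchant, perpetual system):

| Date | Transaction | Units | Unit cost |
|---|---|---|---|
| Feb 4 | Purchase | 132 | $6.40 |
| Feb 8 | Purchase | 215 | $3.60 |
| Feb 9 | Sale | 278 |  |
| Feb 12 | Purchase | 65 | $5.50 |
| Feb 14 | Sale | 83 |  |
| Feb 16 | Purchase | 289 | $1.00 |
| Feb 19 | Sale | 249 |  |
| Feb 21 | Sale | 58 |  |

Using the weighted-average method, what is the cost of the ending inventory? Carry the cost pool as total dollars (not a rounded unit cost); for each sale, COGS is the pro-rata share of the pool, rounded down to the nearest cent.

Ending inventory = $53.15

After Feb 4: 132 on hand, pool $844.80 (≈ $6.4000 each)
After Feb 8: 347 on hand, pool $1,618.80 (≈ $4.6651 each)
Feb 9, sell 278: 278/347 × $1,618.80 → $1,296.90
After Feb 12: 134 on hand, pool $679.40 (≈ $5.0701 each)
Feb 14, sell 83: 83/134 × $679.40 → $420.82
After Feb 16: 340 on hand, pool $547.58 (≈ $1.6105 each)
Feb 19, sell 249: 249/340 × $547.58 → $401.02
Feb 21, sell 58: 58/91 × $146.56 → $93.41
Total COGS = $1,296.90 + $420.82 + $401.02 + $93.41 = $2,212.15
Ending inventory (cost pool remaining) = $53.15
Check: goods available $2,265.30 = COGS $2,212.15 + ending $53.15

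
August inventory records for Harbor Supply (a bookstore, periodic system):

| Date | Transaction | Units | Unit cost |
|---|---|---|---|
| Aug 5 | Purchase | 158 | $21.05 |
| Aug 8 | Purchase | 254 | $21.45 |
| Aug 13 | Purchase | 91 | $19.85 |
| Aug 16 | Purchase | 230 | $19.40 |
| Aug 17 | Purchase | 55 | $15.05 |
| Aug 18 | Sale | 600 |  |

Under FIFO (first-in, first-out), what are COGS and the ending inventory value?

COGS = $12,462.35; ending inventory = $3,407.95

Aug 18, 600 sold [FIFO — oldest first]: 158 @ $21.05 + 254 @ $21.45 + 91 @ $19.85 + 97 @ $19.40 = $12,462.35
Ending inventory: 133 @ $19.40 + 55 @ $15.05 = $3,407.95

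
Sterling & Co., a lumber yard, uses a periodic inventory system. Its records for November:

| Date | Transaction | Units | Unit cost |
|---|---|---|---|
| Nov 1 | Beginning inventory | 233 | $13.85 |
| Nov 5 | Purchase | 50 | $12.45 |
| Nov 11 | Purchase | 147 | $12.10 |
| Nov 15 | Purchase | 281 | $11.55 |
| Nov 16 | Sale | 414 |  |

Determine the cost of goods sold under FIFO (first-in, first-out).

COGS = $5,434.65

Nov 16, 414 sold [FIFO — oldest first]: 233 @ $13.85 + 50 @ $12.45 + 131 @ $12.10 = $5,434.65
Ending inventory: 16 @ $12.10 + 281 @ $11.55 = $3,439.15
Check: goods available $8,873.80 = COGS $5,434.65 + ending $3,439.15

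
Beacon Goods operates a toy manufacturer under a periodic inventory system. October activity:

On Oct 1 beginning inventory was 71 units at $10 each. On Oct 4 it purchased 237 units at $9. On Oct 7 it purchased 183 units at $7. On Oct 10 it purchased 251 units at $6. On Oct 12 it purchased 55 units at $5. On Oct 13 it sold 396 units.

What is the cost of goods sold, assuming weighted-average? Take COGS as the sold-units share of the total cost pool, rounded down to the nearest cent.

COGS = $2,933.97

Oct 13, sell 396: 396/797 × $5,905.00 → $2,933.97
Ending inventory (cost pool remaining) = $2,971.03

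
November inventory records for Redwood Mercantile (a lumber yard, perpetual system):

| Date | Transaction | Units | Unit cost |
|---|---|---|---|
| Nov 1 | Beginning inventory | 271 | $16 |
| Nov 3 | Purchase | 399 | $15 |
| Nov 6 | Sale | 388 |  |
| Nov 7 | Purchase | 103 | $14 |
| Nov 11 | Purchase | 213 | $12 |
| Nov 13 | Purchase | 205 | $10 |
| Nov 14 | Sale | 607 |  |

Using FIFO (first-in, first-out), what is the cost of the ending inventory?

Ending inventory = $1,960

Nov 6, 388 sold [FIFO — oldest first]: 271 @ $16 + 117 @ $15 = $6,091
Nov 14, 607 sold [FIFO — oldest first]: 282 @ $15 + 103 @ $14 + 213 @ $12 + 9 @ $10 = $8,318
Total COGS = $6,091 + $8,318 = $14,409
Ending inventory: 196 @ $10 = $1,960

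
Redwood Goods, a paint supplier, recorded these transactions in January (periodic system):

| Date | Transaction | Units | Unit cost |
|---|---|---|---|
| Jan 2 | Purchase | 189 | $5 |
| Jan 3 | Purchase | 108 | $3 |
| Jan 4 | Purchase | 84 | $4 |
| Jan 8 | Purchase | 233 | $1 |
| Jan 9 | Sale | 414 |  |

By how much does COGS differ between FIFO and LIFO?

$778

FIFO COGS: 189 @ $5 + 108 @ $3 + 84 @ $4 + 33 @ $1 = $1,638
LIFO COGS: 233 @ $1 + 84 @ $4 + 97 @ $3 = $860
Difference = |$1,638 − $860| = $778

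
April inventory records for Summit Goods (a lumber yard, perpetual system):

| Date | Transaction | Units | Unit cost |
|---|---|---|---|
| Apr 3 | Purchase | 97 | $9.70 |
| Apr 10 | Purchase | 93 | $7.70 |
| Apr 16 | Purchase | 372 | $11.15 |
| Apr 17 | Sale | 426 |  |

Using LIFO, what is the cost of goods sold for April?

COGS = $4,563.60

Apr 17, 426 sold [LIFO — newest first]: 372 @ $11.15 + 54 @ $7.70 = $4,563.60
Ending inventory: 97 @ $9.70 + 39 @ $7.70 = $1,241.20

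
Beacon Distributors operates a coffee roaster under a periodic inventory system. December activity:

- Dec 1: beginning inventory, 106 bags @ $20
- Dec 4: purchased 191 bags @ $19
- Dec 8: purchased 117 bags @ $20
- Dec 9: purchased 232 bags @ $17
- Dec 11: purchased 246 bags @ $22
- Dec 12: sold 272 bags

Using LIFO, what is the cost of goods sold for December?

Dec 12, 272 sold [LIFO — newest first]: 246 @ $22 + 26 @ $17 = $5,854
Ending inventory: 106 @ $20 + 191 @ $19 + 117 @ $20 + 206 @ $17 = $11,591

COGS = $5,854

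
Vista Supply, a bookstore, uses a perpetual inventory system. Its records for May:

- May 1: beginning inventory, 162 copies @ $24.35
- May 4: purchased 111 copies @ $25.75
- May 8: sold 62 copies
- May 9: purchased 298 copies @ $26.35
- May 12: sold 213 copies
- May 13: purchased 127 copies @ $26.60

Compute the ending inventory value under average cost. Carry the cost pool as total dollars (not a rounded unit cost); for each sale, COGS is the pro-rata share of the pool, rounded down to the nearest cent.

After May 1: 162 on hand, pool $3,944.70 (≈ $24.3500 each)
After May 4: 273 on hand, pool $6,802.95 (≈ $24.9192 each)
May 8, sell 62: 62/273 × $6,802.95 → $1,544.99
After May 9: 509 on hand, pool $13,110.26 (≈ $25.7569 each)
May 12, sell 213: 213/509 × $13,110.26 → $5,486.21
After May 13: 423 on hand, pool $11,002.25 (≈ $26.0100 each)
Total COGS = $1,544.99 + $5,486.21 = $7,031.20
Ending inventory (cost pool remaining) = $11,002.25

Ending inventory = $11,002.25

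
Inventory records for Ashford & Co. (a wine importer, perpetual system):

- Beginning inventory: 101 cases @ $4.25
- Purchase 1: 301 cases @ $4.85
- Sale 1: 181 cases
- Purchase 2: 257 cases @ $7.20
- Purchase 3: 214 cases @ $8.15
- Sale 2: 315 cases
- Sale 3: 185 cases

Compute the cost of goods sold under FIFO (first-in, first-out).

Sale 1 (181) [FIFO — oldest first]: 101 @ $4.25 + 80 @ $4.85 = $817.25
Sale 2 (315) [FIFO — oldest first]: 221 @ $4.85 + 94 @ $7.20 = $1,748.65
Sale 3 (185) [FIFO — oldest first]: 163 @ $7.20 + 22 @ $8.15 = $1,352.90
Total COGS = $817.25 + $1,748.65 + $1,352.90 = $3,918.80
Ending inventory: 192 @ $8.15 = $1,564.80
Check: goods available $5,483.60 = COGS $3,918.80 + ending $1,564.80

COGS = $3,918.80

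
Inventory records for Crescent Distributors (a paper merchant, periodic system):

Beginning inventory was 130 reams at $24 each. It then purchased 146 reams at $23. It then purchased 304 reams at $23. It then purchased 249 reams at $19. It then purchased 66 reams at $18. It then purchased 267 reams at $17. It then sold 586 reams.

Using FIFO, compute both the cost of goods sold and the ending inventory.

Sale 1 (586) [FIFO — oldest first]: 130 @ $24 + 146 @ $23 + 304 @ $23 + 6 @ $19 = $13,584
Ending inventory: 243 @ $19 + 66 @ $18 + 267 @ $17 = $10,344
Check: goods available $23,928 = COGS $13,584 + ending $10,344

COGS = $13,584; ending inventory = $10,344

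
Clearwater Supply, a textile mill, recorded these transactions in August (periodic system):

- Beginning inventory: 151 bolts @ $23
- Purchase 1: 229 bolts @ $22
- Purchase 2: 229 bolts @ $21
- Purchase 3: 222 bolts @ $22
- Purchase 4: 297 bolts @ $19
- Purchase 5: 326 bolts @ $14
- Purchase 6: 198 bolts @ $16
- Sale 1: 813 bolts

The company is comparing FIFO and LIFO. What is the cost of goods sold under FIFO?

COGS = $17,808

FIFO COGS: 151 @ $23 + 229 @ $22 + 229 @ $21 + 204 @ $22 = $17,808
LIFO COGS: 198 @ $16 + 326 @ $14 + 289 @ $19 = $13,223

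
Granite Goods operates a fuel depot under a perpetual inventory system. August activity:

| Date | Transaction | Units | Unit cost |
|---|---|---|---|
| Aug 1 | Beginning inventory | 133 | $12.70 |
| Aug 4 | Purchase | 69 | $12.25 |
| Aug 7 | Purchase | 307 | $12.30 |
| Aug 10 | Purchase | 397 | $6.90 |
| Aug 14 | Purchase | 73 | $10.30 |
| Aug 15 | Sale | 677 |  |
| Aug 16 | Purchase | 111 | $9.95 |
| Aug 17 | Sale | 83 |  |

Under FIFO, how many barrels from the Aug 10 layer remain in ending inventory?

146

Aug 15, 677 sold [FIFO — oldest first]: 133 @ $12.70 + 69 @ $12.25 + 307 @ $12.30 + 168 @ $6.90 = $7,469.65
Aug 17, 83 sold [FIFO — oldest first]: 83 @ $6.90 = $572.70
Total COGS = $7,469.65 + $572.70 = $8,042.35
Ending inventory: 146 @ $6.90 + 73 @ $10.30 + 111 @ $9.95 = $2,863.75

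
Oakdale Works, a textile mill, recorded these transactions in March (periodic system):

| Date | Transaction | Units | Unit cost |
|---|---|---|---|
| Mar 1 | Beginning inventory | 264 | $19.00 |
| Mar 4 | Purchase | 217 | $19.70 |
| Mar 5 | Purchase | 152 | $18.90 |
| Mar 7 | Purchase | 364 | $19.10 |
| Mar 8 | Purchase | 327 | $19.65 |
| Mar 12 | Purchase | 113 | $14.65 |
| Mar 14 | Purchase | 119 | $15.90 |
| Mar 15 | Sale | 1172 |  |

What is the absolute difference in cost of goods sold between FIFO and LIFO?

$845.65

FIFO COGS: 264 @ $19.00 + 217 @ $19.70 + 152 @ $18.90 + 364 @ $19.10 + 175 @ $19.65 = $22,554.85
LIFO COGS: 119 @ $15.90 + 113 @ $14.65 + 327 @ $19.65 + 364 @ $19.10 + 152 @ $18.90 + 97 @ $19.70 = $21,709.20
Difference = |$22,554.85 − $21,709.20| = $845.65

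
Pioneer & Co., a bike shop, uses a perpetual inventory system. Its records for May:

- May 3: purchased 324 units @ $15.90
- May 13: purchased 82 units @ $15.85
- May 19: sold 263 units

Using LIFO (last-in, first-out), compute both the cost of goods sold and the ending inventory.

May 19, 263 sold [LIFO — newest first]: 82 @ $15.85 + 181 @ $15.90 = $4,177.60
Ending inventory: 143 @ $15.90 = $2,273.70
Check: goods available $6,451.30 = COGS $4,177.60 + ending $2,273.70

COGS = $4,177.60; ending inventory = $2,273.70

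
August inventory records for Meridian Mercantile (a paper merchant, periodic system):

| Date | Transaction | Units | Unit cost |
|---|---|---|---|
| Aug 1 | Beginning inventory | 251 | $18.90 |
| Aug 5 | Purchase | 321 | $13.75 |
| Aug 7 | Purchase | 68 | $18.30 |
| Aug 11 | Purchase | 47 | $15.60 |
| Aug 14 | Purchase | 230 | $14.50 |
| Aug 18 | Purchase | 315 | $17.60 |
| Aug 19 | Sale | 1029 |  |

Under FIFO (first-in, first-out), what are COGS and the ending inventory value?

Aug 19, 1029 sold [FIFO — oldest first]: 251 @ $18.90 + 321 @ $13.75 + 68 @ $18.30 + 47 @ $15.60 + 230 @ $14.50 + 112 @ $17.60 = $16,441.45
Ending inventory: 203 @ $17.60 = $3,572.80
Check: goods available $20,014.25 = COGS $16,441.45 + ending $3,572.80

COGS = $16,441.45; ending inventory = $3,572.80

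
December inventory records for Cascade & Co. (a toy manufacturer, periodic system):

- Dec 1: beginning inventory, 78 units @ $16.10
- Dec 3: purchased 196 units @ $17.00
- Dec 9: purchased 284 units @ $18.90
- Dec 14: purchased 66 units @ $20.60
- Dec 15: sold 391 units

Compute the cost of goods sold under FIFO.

Dec 15, 391 sold [FIFO — oldest first]: 78 @ $16.10 + 196 @ $17.00 + 117 @ $18.90 = $6,799.10
Ending inventory: 167 @ $18.90 + 66 @ $20.60 = $4,515.90

COGS = $6,799.10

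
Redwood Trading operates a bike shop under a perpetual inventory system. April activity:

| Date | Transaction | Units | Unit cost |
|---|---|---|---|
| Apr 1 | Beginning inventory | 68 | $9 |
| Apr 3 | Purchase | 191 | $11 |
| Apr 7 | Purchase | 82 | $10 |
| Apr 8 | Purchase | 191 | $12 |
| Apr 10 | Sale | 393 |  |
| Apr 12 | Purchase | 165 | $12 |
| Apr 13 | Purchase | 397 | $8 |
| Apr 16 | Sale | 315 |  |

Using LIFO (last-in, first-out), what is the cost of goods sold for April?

Apr 10, 393 sold [LIFO — newest first]: 191 @ $12 + 82 @ $10 + 120 @ $11 = $4,432
Apr 16, 315 sold [LIFO — newest first]: 315 @ $8 = $2,520
Total COGS = $4,432 + $2,520 = $6,952
Ending inventory: 68 @ $9 + 71 @ $11 + 165 @ $12 + 82 @ $8 = $4,029

COGS = $6,952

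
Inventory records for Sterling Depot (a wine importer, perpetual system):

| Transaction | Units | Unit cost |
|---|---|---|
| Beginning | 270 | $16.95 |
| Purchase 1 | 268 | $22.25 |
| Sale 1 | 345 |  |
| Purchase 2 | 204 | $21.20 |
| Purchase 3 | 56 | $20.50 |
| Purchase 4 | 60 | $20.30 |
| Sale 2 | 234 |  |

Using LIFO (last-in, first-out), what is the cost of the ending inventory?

Ending inventory = $5,094.55

Sale 1 (345) [LIFO — newest first]: 268 @ $22.25 + 77 @ $16.95 = $7,268.15
Sale 2 (234) [LIFO — newest first]: 60 @ $20.30 + 56 @ $20.50 + 118 @ $21.20 = $4,867.60
Total COGS = $7,268.15 + $4,867.60 = $12,135.75
Ending inventory: 193 @ $16.95 + 86 @ $21.20 = $5,094.55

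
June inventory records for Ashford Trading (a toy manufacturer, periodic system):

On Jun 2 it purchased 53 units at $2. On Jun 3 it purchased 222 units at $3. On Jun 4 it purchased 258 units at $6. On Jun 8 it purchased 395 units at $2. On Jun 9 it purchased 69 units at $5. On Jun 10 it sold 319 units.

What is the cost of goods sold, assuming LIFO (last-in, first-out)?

Jun 10, 319 sold [LIFO — newest first]: 69 @ $5 + 250 @ $2 = $845
Ending inventory: 53 @ $2 + 222 @ $3 + 258 @ $6 + 145 @ $2 = $2,610

COGS = $845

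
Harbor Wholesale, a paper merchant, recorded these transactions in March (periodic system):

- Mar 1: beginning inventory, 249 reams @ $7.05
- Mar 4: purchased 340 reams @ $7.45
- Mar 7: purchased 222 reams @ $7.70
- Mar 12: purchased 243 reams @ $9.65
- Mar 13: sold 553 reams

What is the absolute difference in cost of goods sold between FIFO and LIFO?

$689.70

FIFO COGS: 249 @ $7.05 + 304 @ $7.45 = $4,020.25
LIFO COGS: 243 @ $9.65 + 222 @ $7.70 + 88 @ $7.45 = $4,709.95
Difference = |$4,020.25 − $4,709.95| = $689.70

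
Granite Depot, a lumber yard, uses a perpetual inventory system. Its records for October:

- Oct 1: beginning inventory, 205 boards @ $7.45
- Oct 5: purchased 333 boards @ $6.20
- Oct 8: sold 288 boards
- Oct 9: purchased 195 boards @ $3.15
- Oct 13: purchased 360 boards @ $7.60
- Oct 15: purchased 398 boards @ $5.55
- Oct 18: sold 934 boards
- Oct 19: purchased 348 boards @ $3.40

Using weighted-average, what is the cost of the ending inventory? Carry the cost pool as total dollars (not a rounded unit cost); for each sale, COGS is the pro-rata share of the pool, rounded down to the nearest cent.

After Oct 1: 205 on hand, pool $1,527.25 (≈ $7.4500 each)
After Oct 5: 538 on hand, pool $3,591.85 (≈ $6.6763 each)
Oct 8, sell 288: 288/538 × $3,591.85 → $1,922.77
After Oct 9: 445 on hand, pool $2,283.33 (≈ $5.1311 each)
After Oct 13: 805 on hand, pool $5,019.33 (≈ $6.2352 each)
After Oct 15: 1203 on hand, pool $7,228.23 (≈ $6.0085 each)
Oct 18, sell 934: 934/1203 × $7,228.23 → $5,611.94
After Oct 19: 617 on hand, pool $2,799.49 (≈ $4.5373 each)
Total COGS = $1,922.77 + $5,611.94 = $7,534.71
Ending inventory (cost pool remaining) = $2,799.49

Ending inventory = $2,799.49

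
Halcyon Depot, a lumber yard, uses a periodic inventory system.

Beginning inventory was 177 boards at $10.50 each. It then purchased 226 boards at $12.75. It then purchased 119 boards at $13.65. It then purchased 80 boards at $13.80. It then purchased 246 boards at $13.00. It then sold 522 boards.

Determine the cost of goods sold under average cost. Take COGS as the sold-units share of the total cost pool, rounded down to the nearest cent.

COGS = $6,565.84

Sale 1, sell 522: 522/848 × $10,666.35 → $6,565.84
Ending inventory (cost pool remaining) = $4,100.51
Check: goods available $10,666.35 = COGS $6,565.84 + ending $4,100.51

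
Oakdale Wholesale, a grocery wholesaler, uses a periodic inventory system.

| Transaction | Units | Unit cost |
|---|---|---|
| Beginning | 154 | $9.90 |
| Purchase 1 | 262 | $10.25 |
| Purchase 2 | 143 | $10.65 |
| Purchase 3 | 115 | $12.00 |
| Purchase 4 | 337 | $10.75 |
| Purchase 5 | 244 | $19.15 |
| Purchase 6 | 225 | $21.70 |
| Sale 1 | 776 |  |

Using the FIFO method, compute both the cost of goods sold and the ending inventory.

Sale 1 (776) [FIFO — oldest first]: 154 @ $9.90 + 262 @ $10.25 + 143 @ $10.65 + 115 @ $12.00 + 102 @ $10.75 = $8,209.55
Ending inventory: 235 @ $10.75 + 244 @ $19.15 + 225 @ $21.70 = $12,081.35

COGS = $8,209.55; ending inventory = $12,081.35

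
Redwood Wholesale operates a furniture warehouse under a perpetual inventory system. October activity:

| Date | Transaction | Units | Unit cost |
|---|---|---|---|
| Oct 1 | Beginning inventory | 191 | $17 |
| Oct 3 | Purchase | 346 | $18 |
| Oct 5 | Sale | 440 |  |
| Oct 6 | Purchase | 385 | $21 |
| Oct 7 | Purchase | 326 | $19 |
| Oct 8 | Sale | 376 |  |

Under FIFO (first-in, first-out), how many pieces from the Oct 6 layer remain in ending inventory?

Oct 5, 440 sold [FIFO — oldest first]: 191 @ $17 + 249 @ $18 = $7,729
Oct 8, 376 sold [FIFO — oldest first]: 97 @ $18 + 279 @ $21 = $7,605
Total COGS = $7,729 + $7,605 = $15,334
Ending inventory: 106 @ $21 + 326 @ $19 = $8,420

106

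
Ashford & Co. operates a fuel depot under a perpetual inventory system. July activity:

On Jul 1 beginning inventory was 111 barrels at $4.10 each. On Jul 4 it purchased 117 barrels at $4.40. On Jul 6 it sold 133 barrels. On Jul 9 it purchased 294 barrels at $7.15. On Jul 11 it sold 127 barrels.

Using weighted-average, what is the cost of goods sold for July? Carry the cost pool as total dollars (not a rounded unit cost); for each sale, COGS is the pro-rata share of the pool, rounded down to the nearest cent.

COGS = $1,383.99

After Jul 1: 111 on hand, pool $455.10 (≈ $4.1000 each)
After Jul 4: 228 on hand, pool $969.90 (≈ $4.2539 each)
Jul 6, sell 133: 133/228 × $969.90 → $565.77
After Jul 9: 389 on hand, pool $2,506.23 (≈ $6.4428 each)
Jul 11, sell 127: 127/389 × $2,506.23 → $818.22
Total COGS = $565.77 + $818.22 = $1,383.99
Ending inventory (cost pool remaining) = $1,688.01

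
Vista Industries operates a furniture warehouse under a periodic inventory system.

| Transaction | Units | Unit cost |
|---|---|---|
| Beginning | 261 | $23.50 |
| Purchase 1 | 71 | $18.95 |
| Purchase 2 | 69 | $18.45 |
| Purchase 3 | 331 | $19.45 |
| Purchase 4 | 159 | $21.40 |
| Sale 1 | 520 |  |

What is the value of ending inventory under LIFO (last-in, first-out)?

Sale 1 (520) [LIFO — newest first]: 159 @ $21.40 + 331 @ $19.45 + 30 @ $18.45 = $10,394.05
Ending inventory: 261 @ $23.50 + 71 @ $18.95 + 39 @ $18.45 = $8,198.50

Ending inventory = $8,198.50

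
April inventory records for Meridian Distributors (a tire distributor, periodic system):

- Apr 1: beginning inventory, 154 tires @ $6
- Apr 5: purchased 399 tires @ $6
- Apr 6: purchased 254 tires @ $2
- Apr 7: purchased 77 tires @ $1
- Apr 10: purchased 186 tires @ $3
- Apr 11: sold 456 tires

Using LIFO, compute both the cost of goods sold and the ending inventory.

COGS = $1,021; ending inventory = $3,440

Apr 11, 456 sold [LIFO — newest first]: 186 @ $3 + 77 @ $1 + 193 @ $2 = $1,021
Ending inventory: 154 @ $6 + 399 @ $6 + 61 @ $2 = $3,440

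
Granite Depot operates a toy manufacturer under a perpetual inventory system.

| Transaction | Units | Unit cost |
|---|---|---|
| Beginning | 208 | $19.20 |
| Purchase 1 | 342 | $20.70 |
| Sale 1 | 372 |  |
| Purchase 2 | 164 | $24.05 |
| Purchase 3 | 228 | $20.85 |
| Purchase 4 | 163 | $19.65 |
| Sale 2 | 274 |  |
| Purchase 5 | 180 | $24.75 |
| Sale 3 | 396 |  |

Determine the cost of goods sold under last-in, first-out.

COGS = $22,448.10

Sale 1 (372) [LIFO — newest first]: 342 @ $20.70 + 30 @ $19.20 = $7,655.40
Sale 2 (274) [LIFO — newest first]: 163 @ $19.65 + 111 @ $20.85 = $5,517.30
Sale 3 (396) [LIFO — newest first]: 180 @ $24.75 + 117 @ $20.85 + 99 @ $24.05 = $9,275.40
Total COGS = $7,655.40 + $5,517.30 + $9,275.40 = $22,448.10
Ending inventory: 178 @ $19.20 + 65 @ $24.05 = $4,980.85
Check: goods available $27,428.95 = COGS $22,448.10 + ending $4,980.85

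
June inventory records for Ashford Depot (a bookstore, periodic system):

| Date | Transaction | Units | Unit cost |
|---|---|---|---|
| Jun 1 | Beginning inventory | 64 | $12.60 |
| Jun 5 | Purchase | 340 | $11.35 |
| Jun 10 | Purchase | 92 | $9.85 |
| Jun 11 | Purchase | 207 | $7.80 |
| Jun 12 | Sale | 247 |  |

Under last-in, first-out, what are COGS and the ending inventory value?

COGS = $2,008.60; ending inventory = $5,177.60

Jun 12, 247 sold [LIFO — newest first]: 207 @ $7.80 + 40 @ $9.85 = $2,008.60
Ending inventory: 64 @ $12.60 + 340 @ $11.35 + 52 @ $9.85 = $5,177.60
Check: goods available $7,186.20 = COGS $2,008.60 + ending $5,177.60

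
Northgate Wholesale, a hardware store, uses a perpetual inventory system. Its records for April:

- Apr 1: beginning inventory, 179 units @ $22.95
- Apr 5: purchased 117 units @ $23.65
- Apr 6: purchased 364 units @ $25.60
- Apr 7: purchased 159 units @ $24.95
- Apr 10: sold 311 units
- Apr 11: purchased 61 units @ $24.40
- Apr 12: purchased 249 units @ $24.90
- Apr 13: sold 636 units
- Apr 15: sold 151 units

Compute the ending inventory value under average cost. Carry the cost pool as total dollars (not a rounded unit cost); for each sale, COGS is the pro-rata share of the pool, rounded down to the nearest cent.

After Apr 1: 179 on hand, pool $4,108.05 (≈ $22.9500 each)
After Apr 5: 296 on hand, pool $6,875.10 (≈ $23.2267 each)
After Apr 6: 660 on hand, pool $16,193.50 (≈ $24.5356 each)
After Apr 7: 819 on hand, pool $20,160.55 (≈ $24.6161 each)
Apr 10, sell 311: 311/819 × $20,160.55 → $7,655.59
After Apr 11: 569 on hand, pool $13,993.36 (≈ $24.5929 each)
After Apr 12: 818 on hand, pool $20,193.46 (≈ $24.6864 each)
Apr 13, sell 636: 636/818 × $20,193.46 → $15,700.53
Apr 15, sell 151: 151/182 × $4,492.93 → $3,727.65
Total COGS = $7,655.59 + $15,700.53 + $3,727.65 = $27,083.77
Ending inventory (cost pool remaining) = $765.28

Ending inventory = $765.28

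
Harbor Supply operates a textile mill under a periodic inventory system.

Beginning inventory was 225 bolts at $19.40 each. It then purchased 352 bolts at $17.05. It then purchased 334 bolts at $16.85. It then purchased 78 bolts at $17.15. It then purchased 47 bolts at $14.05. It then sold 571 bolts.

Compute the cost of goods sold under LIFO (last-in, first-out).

Sale 1 (571) [LIFO — newest first]: 47 @ $14.05 + 78 @ $17.15 + 334 @ $16.85 + 112 @ $17.05 = $9,535.55
Ending inventory: 225 @ $19.40 + 240 @ $17.05 = $8,457.00

COGS = $9,535.55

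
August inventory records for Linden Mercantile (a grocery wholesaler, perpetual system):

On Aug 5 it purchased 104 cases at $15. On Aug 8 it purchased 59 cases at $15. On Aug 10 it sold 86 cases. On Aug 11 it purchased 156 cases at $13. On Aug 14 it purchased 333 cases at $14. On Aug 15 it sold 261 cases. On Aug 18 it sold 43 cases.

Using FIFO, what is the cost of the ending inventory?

Aug 10, 86 sold [FIFO — oldest first]: 86 @ $15 = $1,290
Aug 15, 261 sold [FIFO — oldest first]: 18 @ $15 + 59 @ $15 + 156 @ $13 + 28 @ $14 = $3,575
Aug 18, 43 sold [FIFO — oldest first]: 43 @ $14 = $602
Total COGS = $1,290 + $3,575 + $602 = $5,467
Ending inventory: 262 @ $14 = $3,668

Ending inventory = $3,668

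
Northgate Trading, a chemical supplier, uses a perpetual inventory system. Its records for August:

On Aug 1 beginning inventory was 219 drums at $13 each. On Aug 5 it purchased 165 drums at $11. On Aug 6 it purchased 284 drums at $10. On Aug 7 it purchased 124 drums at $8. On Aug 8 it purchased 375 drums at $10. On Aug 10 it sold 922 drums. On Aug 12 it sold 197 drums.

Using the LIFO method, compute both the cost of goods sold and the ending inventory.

COGS = $11,620; ending inventory = $624

Aug 10, 922 sold [LIFO — newest first]: 375 @ $10 + 124 @ $8 + 284 @ $10 + 139 @ $11 = $9,111
Aug 12, 197 sold [LIFO — newest first]: 26 @ $11 + 171 @ $13 = $2,509
Total COGS = $9,111 + $2,509 = $11,620
Ending inventory: 48 @ $13 = $624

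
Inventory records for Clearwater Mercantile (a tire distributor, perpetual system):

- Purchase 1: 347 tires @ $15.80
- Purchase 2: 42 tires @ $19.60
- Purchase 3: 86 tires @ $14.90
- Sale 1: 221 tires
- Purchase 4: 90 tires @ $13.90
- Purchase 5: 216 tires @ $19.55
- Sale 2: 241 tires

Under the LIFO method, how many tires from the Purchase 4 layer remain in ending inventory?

65

Sale 1 (221) [LIFO — newest first]: 86 @ $14.90 + 42 @ $19.60 + 93 @ $15.80 = $3,574.00
Sale 2 (241) [LIFO — newest first]: 216 @ $19.55 + 25 @ $13.90 = $4,570.30
Total COGS = $3,574.00 + $4,570.30 = $8,144.30
Ending inventory: 254 @ $15.80 + 65 @ $13.90 = $4,916.70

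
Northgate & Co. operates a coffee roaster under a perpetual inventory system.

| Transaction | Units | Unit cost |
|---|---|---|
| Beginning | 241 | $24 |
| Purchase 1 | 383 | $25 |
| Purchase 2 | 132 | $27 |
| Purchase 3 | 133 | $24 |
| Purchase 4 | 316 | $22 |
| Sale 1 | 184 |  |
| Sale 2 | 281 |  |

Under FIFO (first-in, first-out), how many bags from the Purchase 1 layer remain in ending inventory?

159

Sale 1 (184) [FIFO — oldest first]: 184 @ $24 = $4,416
Sale 2 (281) [FIFO — oldest first]: 57 @ $24 + 224 @ $25 = $6,968
Total COGS = $4,416 + $6,968 = $11,384
Ending inventory: 159 @ $25 + 132 @ $27 + 133 @ $24 + 316 @ $22 = $17,683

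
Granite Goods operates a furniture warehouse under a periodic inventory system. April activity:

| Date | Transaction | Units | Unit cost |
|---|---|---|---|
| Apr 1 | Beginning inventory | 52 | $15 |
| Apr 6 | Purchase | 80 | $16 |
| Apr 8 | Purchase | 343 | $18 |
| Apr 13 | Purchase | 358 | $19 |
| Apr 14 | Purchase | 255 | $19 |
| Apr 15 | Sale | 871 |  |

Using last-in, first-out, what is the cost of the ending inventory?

Ending inventory = $3,590

Apr 15, 871 sold [LIFO — newest first]: 255 @ $19 + 358 @ $19 + 258 @ $18 = $16,291
Ending inventory: 52 @ $15 + 80 @ $16 + 85 @ $18 = $3,590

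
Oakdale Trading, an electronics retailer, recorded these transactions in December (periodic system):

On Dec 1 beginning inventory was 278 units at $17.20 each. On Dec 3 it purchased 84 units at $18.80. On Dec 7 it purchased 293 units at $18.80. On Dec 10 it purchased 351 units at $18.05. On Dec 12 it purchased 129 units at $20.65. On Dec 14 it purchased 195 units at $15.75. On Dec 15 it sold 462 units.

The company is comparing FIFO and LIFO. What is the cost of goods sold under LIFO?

COGS = $8,226.00

FIFO COGS: 278 @ $17.20 + 84 @ $18.80 + 100 @ $18.80 = $8,240.80
LIFO COGS: 195 @ $15.75 + 129 @ $20.65 + 138 @ $18.05 = $8,226.00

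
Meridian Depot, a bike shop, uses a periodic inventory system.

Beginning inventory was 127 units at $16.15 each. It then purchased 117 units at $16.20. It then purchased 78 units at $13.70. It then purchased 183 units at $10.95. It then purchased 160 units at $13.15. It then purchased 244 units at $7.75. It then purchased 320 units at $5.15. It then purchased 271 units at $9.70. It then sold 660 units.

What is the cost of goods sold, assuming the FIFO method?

COGS = $9,057.15

Sale 1 (660) [FIFO — oldest first]: 127 @ $16.15 + 117 @ $16.20 + 78 @ $13.70 + 183 @ $10.95 + 155 @ $13.15 = $9,057.15
Ending inventory: 5 @ $13.15 + 244 @ $7.75 + 320 @ $5.15 + 271 @ $9.70 = $6,233.45
Check: goods available $15,290.60 = COGS $9,057.15 + ending $6,233.45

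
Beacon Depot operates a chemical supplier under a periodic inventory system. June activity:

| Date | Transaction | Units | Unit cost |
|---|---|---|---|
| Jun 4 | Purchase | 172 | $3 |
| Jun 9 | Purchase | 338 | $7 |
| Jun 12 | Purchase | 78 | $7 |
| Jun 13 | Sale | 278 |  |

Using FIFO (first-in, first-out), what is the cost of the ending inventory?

Jun 13, 278 sold [FIFO — oldest first]: 172 @ $3 + 106 @ $7 = $1,258
Ending inventory: 232 @ $7 + 78 @ $7 = $2,170

Ending inventory = $2,170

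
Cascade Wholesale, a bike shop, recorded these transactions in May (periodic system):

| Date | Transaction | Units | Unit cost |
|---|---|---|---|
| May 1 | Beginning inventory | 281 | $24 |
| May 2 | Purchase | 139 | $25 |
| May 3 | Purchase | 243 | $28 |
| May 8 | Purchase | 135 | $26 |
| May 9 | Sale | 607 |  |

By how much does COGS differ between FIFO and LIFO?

FIFO COGS: 281 @ $24 + 139 @ $25 + 187 @ $28 = $15,455
LIFO COGS: 135 @ $26 + 243 @ $28 + 139 @ $25 + 90 @ $24 = $15,949
Difference = |$15,455 − $15,949| = $494

$494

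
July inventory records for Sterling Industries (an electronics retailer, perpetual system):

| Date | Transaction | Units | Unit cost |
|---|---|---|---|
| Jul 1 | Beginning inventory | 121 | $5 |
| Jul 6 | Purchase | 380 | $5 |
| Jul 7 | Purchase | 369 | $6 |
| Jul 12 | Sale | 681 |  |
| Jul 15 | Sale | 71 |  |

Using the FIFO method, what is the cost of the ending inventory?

Ending inventory = $708

Jul 12, 681 sold [FIFO — oldest first]: 121 @ $5 + 380 @ $5 + 180 @ $6 = $3,585
Jul 15, 71 sold [FIFO — oldest first]: 71 @ $6 = $426
Total COGS = $3,585 + $426 = $4,011
Ending inventory: 118 @ $6 = $708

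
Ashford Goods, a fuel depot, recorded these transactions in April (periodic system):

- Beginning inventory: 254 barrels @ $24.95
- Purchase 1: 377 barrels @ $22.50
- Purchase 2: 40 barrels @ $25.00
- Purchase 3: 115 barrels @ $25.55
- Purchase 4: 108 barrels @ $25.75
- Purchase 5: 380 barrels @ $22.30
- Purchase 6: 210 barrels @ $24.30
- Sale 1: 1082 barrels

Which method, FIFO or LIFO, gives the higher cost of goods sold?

FIFO COGS: 254 @ $24.95 + 377 @ $22.50 + 40 @ $25.00 + 115 @ $25.55 + 108 @ $25.75 + 188 @ $22.30 = $25,731.45
LIFO COGS: 210 @ $24.30 + 380 @ $22.30 + 108 @ $25.75 + 115 @ $25.55 + 40 @ $25.00 + 229 @ $22.50 = $25,448.75

FIFO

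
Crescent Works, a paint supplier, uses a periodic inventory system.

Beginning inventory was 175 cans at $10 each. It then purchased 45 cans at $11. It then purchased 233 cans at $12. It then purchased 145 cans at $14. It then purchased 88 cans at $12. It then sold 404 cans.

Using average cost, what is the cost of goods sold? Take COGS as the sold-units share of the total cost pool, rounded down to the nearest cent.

Sale 1, sell 404: 404/686 × $8,127.00 → $4,786.16
Ending inventory (cost pool remaining) = $3,340.84
Check: goods available $8,127.00 = COGS $4,786.16 + ending $3,340.84

COGS = $4,786.16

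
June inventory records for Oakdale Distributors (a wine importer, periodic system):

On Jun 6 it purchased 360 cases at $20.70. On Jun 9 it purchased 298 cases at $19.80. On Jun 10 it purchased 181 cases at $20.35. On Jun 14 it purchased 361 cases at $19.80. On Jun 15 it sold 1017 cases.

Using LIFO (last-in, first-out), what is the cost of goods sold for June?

COGS = $20,395.45

Jun 15, 1017 sold [LIFO — newest first]: 361 @ $19.80 + 181 @ $20.35 + 298 @ $19.80 + 177 @ $20.70 = $20,395.45
Ending inventory: 183 @ $20.70 = $3,788.10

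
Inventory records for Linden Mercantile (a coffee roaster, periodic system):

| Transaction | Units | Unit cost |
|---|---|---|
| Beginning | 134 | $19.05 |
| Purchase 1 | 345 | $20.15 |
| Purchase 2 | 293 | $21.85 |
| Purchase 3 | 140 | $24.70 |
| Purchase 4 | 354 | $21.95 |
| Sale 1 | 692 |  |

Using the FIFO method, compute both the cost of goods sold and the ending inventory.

COGS = $14,158.50; ending inventory = $12,976.30

Sale 1 (692) [FIFO — oldest first]: 134 @ $19.05 + 345 @ $20.15 + 213 @ $21.85 = $14,158.50
Ending inventory: 80 @ $21.85 + 140 @ $24.70 + 354 @ $21.95 = $12,976.30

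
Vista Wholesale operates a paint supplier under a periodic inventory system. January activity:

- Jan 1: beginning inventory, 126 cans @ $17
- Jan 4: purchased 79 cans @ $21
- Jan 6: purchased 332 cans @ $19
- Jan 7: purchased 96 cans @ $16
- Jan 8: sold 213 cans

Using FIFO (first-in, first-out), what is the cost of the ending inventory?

Ending inventory = $7,692

Jan 8, 213 sold [FIFO — oldest first]: 126 @ $17 + 79 @ $21 + 8 @ $19 = $3,953
Ending inventory: 324 @ $19 + 96 @ $16 = $7,692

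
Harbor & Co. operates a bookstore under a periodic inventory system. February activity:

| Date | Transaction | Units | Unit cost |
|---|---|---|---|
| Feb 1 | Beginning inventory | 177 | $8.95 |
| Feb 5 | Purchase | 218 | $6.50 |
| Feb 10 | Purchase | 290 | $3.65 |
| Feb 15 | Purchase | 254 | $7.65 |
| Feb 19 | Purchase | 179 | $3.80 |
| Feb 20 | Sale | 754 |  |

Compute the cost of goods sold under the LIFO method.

Feb 20, 754 sold [LIFO — newest first]: 179 @ $3.80 + 254 @ $7.65 + 290 @ $3.65 + 31 @ $6.50 = $3,883.30
Ending inventory: 177 @ $8.95 + 187 @ $6.50 = $2,799.65

COGS = $3,883.30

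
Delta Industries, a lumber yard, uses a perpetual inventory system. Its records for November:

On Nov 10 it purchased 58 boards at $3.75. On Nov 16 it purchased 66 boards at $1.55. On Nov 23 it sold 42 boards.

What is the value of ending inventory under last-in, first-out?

Ending inventory = $254.70

Nov 23, 42 sold [LIFO — newest first]: 42 @ $1.55 = $65.10
Ending inventory: 58 @ $3.75 + 24 @ $1.55 = $254.70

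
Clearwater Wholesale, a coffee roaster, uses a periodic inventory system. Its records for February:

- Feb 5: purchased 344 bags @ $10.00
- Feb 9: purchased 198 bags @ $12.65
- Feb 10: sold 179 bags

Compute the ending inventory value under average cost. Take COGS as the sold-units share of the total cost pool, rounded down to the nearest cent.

Feb 10, sell 179: 179/542 × $5,944.70 → $1,963.28
Ending inventory (cost pool remaining) = $3,981.42

Ending inventory = $3,981.42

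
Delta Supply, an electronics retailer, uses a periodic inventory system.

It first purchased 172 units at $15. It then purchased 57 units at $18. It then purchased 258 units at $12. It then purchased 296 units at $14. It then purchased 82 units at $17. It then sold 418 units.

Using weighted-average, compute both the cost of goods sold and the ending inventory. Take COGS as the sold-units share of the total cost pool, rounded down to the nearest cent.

Sale 1, sell 418: 418/865 × $12,240.00 → $5,914.82
Ending inventory (cost pool remaining) = $6,325.18
Check: goods available $12,240.00 = COGS $5,914.82 + ending $6,325.18

COGS = $5,914.82; ending inventory = $6,325.18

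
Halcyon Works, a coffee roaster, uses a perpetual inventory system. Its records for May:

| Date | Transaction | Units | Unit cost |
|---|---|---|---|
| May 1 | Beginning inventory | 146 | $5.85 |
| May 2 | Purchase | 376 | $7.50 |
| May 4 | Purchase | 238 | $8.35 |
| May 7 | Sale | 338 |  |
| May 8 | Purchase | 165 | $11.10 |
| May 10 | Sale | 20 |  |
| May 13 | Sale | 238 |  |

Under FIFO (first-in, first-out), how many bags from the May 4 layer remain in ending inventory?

May 7, 338 sold [FIFO — oldest first]: 146 @ $5.85 + 192 @ $7.50 = $2,294.10
May 10, 20 sold [FIFO — oldest first]: 20 @ $7.50 = $150.00
May 13, 238 sold [FIFO — oldest first]: 164 @ $7.50 + 74 @ $8.35 = $1,847.90
Total COGS = $2,294.10 + $150.00 + $1,847.90 = $4,292.00
Ending inventory: 164 @ $8.35 + 165 @ $11.10 = $3,200.90

164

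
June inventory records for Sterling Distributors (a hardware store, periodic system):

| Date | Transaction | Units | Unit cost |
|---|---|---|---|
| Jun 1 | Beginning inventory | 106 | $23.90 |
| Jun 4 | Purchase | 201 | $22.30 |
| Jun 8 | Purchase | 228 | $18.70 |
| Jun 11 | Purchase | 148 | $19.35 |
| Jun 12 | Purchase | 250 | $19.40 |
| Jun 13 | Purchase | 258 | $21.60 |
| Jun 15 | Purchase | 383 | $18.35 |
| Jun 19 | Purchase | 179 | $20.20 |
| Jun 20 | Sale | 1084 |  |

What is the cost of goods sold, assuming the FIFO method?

Jun 20, 1084 sold [FIFO — oldest first]: 106 @ $23.90 + 201 @ $22.30 + 228 @ $18.70 + 148 @ $19.35 + 250 @ $19.40 + 151 @ $21.60 = $22,254.70
Ending inventory: 107 @ $21.60 + 383 @ $18.35 + 179 @ $20.20 = $12,955.05

COGS = $22,254.70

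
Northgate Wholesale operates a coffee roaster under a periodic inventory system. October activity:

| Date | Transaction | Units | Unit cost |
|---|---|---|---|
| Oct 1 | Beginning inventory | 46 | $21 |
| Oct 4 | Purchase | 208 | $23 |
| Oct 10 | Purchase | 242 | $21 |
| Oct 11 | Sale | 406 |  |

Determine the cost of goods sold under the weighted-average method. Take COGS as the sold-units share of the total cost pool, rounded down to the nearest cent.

COGS = $8,866.51

Oct 11, sell 406: 406/496 × $10,832.00 → $8,866.51
Ending inventory (cost pool remaining) = $1,965.49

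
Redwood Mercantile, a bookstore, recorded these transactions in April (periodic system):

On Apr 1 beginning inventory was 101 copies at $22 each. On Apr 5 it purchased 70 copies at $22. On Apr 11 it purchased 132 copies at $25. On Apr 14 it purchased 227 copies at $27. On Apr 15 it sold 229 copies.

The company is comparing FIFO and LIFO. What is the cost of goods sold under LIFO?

FIFO COGS: 101 @ $22 + 70 @ $22 + 58 @ $25 = $5,212
LIFO COGS: 227 @ $27 + 2 @ $25 = $6,179

COGS = $6,179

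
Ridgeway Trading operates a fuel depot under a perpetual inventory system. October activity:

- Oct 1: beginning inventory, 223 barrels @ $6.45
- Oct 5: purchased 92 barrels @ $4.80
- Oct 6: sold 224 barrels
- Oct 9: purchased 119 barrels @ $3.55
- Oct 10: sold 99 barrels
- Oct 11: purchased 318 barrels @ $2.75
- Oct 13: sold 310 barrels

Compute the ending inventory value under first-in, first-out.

Ending inventory = $327.25

Oct 6, 224 sold [FIFO — oldest first]: 223 @ $6.45 + 1 @ $4.80 = $1,443.15
Oct 10, 99 sold [FIFO — oldest first]: 91 @ $4.80 + 8 @ $3.55 = $465.20
Oct 13, 310 sold [FIFO — oldest first]: 111 @ $3.55 + 199 @ $2.75 = $941.30
Total COGS = $1,443.15 + $465.20 + $941.30 = $2,849.65
Ending inventory: 119 @ $2.75 = $327.25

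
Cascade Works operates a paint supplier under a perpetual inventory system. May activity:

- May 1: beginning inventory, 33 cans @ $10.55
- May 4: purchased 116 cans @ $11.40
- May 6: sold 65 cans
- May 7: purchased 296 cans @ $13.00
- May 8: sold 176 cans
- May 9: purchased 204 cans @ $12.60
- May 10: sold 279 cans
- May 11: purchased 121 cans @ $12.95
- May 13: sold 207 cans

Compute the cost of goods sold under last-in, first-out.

COGS = $9,193.75

May 6, 65 sold [LIFO — newest first]: 65 @ $11.40 = $741.00
May 8, 176 sold [LIFO — newest first]: 176 @ $13.00 = $2,288.00
May 10, 279 sold [LIFO — newest first]: 204 @ $12.60 + 75 @ $13.00 = $3,545.40
May 13, 207 sold [LIFO — newest first]: 121 @ $12.95 + 45 @ $13.00 + 41 @ $11.40 = $2,619.35
Total COGS = $741.00 + $2,288.00 + $3,545.40 + $2,619.35 = $9,193.75
Ending inventory: 33 @ $10.55 + 10 @ $11.40 = $462.15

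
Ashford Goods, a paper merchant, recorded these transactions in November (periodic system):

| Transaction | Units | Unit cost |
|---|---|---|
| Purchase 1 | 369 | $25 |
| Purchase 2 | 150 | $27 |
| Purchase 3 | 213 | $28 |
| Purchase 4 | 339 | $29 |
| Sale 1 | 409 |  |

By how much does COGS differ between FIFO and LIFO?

$1,486

FIFO COGS: 369 @ $25 + 40 @ $27 = $10,305
LIFO COGS: 339 @ $29 + 70 @ $28 = $11,791
Difference = |$10,305 − $11,791| = $1,486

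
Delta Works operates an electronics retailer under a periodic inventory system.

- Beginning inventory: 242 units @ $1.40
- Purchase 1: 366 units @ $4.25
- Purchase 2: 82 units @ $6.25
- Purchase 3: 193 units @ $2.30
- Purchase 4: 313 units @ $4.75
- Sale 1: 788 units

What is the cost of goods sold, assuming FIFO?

Sale 1 (788) [FIFO — oldest first]: 242 @ $1.40 + 366 @ $4.25 + 82 @ $6.25 + 98 @ $2.30 = $2,632.20
Ending inventory: 95 @ $2.30 + 313 @ $4.75 = $1,705.25

COGS = $2,632.20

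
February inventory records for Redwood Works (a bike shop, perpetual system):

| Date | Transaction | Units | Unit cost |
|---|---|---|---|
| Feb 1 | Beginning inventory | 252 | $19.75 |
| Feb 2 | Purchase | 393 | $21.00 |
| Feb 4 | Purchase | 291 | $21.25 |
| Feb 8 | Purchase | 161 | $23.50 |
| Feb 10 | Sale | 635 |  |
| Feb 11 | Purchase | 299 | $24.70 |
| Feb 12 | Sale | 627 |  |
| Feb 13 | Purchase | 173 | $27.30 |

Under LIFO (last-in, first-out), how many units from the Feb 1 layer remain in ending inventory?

134

Feb 10, 635 sold [LIFO — newest first]: 161 @ $23.50 + 291 @ $21.25 + 183 @ $21.00 = $13,810.25
Feb 12, 627 sold [LIFO — newest first]: 299 @ $24.70 + 210 @ $21.00 + 118 @ $19.75 = $14,125.80
Total COGS = $13,810.25 + $14,125.80 = $27,936.05
Ending inventory: 134 @ $19.75 + 173 @ $27.30 = $7,369.40
Check: goods available $35,305.45 = COGS $27,936.05 + ending $7,369.40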